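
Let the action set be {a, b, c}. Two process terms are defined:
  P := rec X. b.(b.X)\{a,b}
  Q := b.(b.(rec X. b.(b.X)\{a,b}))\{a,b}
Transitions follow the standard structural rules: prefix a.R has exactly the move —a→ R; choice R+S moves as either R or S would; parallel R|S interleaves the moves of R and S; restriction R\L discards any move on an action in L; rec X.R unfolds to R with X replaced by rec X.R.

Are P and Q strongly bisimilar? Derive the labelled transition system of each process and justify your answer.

LTS(P): 2 reachable states
  u0 = rec X. b.(b.X)\{a,b} ⊢ ··b··> u1
  u1 = (b.(rec X. b.(b.X)\{a,b}))\{a,b} ⊢ ·
LTS(Q): 2 reachable states
  v0 = b.(b.(rec X. b.(b.X)\{a,b}))\{a,b} ⊢ ··b··> v1
  v1 = (b.(rec X. b.(b.X)\{a,b}))\{a,b} ⊢ ·
Partition-refinement fixed point:
  B0 = {u0, v0}
  B1 = {u1, v1}
u0 ∈ B0, v0 ∈ B0 → same block

P ~ Q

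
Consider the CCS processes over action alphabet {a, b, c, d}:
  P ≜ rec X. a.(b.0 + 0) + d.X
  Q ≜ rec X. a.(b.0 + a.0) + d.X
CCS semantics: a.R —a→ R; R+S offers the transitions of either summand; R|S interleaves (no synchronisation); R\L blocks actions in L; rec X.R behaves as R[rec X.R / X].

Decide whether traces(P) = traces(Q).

NO — witness ⟨aa⟩

Reachable graph of P (3 states):
  m0 = rec X. a.(b.0 + 0) + d.X ⊢ ··a··> m1, ··d··> m0
  m1 = b.0 + 0 ⊢ ··b··> m2
  m2 = 0 ⊢ deadlocked
Reachable graph of Q (3 states):
  n0 = rec X. a.(b.0 + a.0) + d.X ⊢ ··a··> n1, ··d··> n0
  n1 = b.0 + a.0 ⊢ ··a··> n2, ··b··> n2
  n2 = 0 ⊢ deadlocked
Run σ = ⟨aa⟩ on Q: start {n0}
  after a @ step 1: {n1}
  after a @ step 2: {n2}
  — Q admits the full trace.
Run σ = ⟨aa⟩ on P: start {m0}
  after a @ step 1: {m1}
  after a @ step 2: no successor for P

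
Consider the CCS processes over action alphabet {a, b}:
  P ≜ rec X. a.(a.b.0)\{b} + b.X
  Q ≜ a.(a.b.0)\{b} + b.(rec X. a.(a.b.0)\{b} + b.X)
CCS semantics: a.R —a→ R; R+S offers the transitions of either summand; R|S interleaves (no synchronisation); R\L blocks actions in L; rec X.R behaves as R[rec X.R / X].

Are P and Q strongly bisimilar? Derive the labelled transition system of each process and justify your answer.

bisimilar

Reachable graph of P (3 states):
  m0 = rec X. a.(a.b.0)\{b} + b.X | -a-> m1, -b-> m0
  m1 = (a.b.0)\{b} | -a-> m2
  m2 = (b.0)\{b} | deadlocked
Reachable graph of Q (4 states):
  n0 = a.(a.b.0)\{b} + b.(rec X. a.(a.b.0)\{b} + b.X) | -a-> n1, -b-> n2
  n1 = (a.b.0)\{b} | -a-> n3
  n2 = rec X. a.(a.b.0)\{b} + b.X | -a-> n1, -b-> n2
  n3 = (b.0)\{b} | deadlocked
Coarsest stable partition (strong bisimilarity classes):
  B0 = {m0, n0, n2}
  B1 = {m1, n1}
  B2 = {m2, n3}
m0 ∈ B0, n0 ∈ B0 → same block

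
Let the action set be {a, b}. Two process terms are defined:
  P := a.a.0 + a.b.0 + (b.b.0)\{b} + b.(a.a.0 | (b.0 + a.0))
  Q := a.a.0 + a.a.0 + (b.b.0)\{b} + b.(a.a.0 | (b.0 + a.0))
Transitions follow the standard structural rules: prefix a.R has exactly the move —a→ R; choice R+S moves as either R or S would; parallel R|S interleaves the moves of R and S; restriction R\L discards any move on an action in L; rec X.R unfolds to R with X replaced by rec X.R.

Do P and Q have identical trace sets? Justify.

P's transition system — 10 states:
  m0 = a.a.0 + a.b.0 + (b.b.0)\{b} + b.(a.a.0 | (b.0 + a.0)) ⊢ -a-> m1, -a-> m2, -b-> m3
  m1 = a.0 ⊢ -a-> m4
  m2 = b.0 ⊢ -b-> m4
  m3 = a.a.0 | (b.0 + a.0) ⊢ -a-> m5, -a-> m6, -b-> m6
  m4 = 0 ⊢ stopped
  m5 = a.0 | (b.0 + a.0) ⊢ -a-> m7, -a-> m8, -b-> m8
  m6 = a.a.0 | 0 ⊢ -a-> m8
  m7 = 0 | (b.0 + a.0) ⊢ -a-> m9, -b-> m9
  m8 = a.0 | 0 ⊢ -a-> m9
  m9 = 0 | 0 ⊢ stopped
Q's transition system — 9 states:
  n0 = a.a.0 + a.a.0 + (b.b.0)\{b} + b.(a.a.0 | (b.0 + a.0)) ⊢ -a-> n1, -b-> n2
  n1 = a.0 ⊢ -a-> n3
  n2 = a.a.0 | (b.0 + a.0) ⊢ -a-> n4, -a-> n5, -b-> n5
  n3 = 0 ⊢ stopped
  n4 = a.0 | (b.0 + a.0) ⊢ -a-> n6, -a-> n7, -b-> n7
  n5 = a.a.0 | 0 ⊢ -a-> n7
  n6 = 0 | (b.0 + a.0) ⊢ -a-> n8, -b-> n8
  n7 = a.0 | 0 ⊢ -a-> n8
  n8 = 0 | 0 ⊢ stopped
Executing ab from P (initial set {m0}):
  step 1 (a): {m1, m2}
  step 2 (b): {m4}
  ✓ P
Executing ab from Q (initial set {n0}):
  step 1 (a): {n1}
  step 2 (b): ∅  — Q cannot continue

trace-distinct — witness ⟨ab⟩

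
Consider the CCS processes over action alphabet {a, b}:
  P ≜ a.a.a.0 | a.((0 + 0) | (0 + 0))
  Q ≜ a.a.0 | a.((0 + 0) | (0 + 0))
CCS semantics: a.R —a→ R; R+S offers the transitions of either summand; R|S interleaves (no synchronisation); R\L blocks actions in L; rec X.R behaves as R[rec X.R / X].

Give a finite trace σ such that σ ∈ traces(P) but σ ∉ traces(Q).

aaaa

Reachable graph of P (8 states):
  u0 = a.a.a.0 | a.((0 + 0) | (0 + 0)) → --a--▸ u1, --a--▸ u2
  u1 = a.a.0 | a.((0 + 0) | (0 + 0)) → --a--▸ u3, --a--▸ u4
  u2 = a.a.a.0 | ((0 + 0) | (0 + 0)) → --a--▸ u4
  u3 = a.0 | a.((0 + 0) | (0 + 0)) → --a--▸ u5, --a--▸ u6
  u4 = a.a.0 | ((0 + 0) | (0 + 0)) → --a--▸ u6
  u5 = 0 | a.((0 + 0) | (0 + 0)) → --a--▸ u7
  u6 = a.0 | ((0 + 0) | (0 + 0)) → --a--▸ u7
  u7 = 0 | ((0 + 0) | (0 + 0)) → stopped
Reachable graph of Q (6 states):
  v0 = a.a.0 | a.((0 + 0) | (0 + 0)) → --a--▸ v1, --a--▸ v2
  v1 = a.0 | a.((0 + 0) | (0 + 0)) → --a--▸ v3, --a--▸ v4
  v2 = a.a.0 | ((0 + 0) | (0 + 0)) → --a--▸ v4
  v3 = 0 | a.((0 + 0) | (0 + 0)) → --a--▸ v5
  v4 = a.0 | ((0 + 0) | (0 + 0)) → --a--▸ v5
  v5 = 0 | ((0 + 0) | (0 + 0)) → stopped
Trace ⟨aaaa⟩ through P, begin at {u0}:
  step 1 (a): {u1, u2}
  step 2 (a): {u3, u4}
  step 3 (a): {u5, u6}
  step 4 (a): {u7}
  P completes σ.
Trace ⟨aaaa⟩ through Q, begin at {v0}:
  step 1 (a): {v1, v2}
  step 2 (a): {v3, v4}
  step 3 (a): {v5}
  step 4 (a): no successor for Q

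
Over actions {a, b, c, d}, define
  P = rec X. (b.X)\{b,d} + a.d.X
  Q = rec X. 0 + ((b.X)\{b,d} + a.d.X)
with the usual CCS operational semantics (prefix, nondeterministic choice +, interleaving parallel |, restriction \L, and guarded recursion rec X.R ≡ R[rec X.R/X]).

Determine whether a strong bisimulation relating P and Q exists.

P ~ Q

P's transition system — 2 states:
  u0 = rec X. (b.X)\{b,d} + a.d.X ⊢ ··a··> u1
  u1 = d.(rec X. (b.X)\{b,d} + a.d.X) ⊢ ··d··> u0
Q's transition system — 2 states:
  v0 = rec X. 0 + ((b.X)\{b,d} + a.d.X) ⊢ ··a··> v1
  v1 = d.(rec X. 0 + ((b.X)\{b,d} + a.d.X)) ⊢ ··d··> v0
Partition-refinement fixed point:
  B0 = {u0, v0}
  B1 = {u1, v1}
u0 ∈ B0, v0 ∈ B0 → same block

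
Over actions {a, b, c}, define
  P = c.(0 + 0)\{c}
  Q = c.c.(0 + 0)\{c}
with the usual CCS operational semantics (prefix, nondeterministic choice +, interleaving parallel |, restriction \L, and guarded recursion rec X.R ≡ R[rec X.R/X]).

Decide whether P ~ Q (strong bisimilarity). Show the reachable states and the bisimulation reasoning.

NO

LTS(P): 2 reachable states
  p0 = c.(0 + 0)\{c} ⊢ ··c··> p1
  p1 = (0 + 0)\{c} ⊢ ·
LTS(Q): 3 reachable states
  q0 = c.c.(0 + 0)\{c} ⊢ ··c··> q1
  q1 = c.(0 + 0)\{c} ⊢ ··c··> q2
  q2 = (0 + 0)\{c} ⊢ ·
Bisimilarity quotient blocks:
  B0 = {p0, q1}
  B1 = {p1, q2}
  B2 = {q0}
p0 ∈ B0, q0 ∈ B2 → different blocks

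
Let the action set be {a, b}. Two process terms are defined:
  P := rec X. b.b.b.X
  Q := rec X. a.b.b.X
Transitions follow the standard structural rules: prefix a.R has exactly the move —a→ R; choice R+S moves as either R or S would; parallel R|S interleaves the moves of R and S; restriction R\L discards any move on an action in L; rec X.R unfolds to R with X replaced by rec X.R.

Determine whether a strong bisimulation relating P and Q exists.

P's transition system — 3 states:
  m0 = rec X. b.b.b.X ⊢ ··b··> m1
  m1 = b.b.(rec X. b.b.b.X) ⊢ ··b··> m2
  m2 = b.(rec X. b.b.b.X) ⊢ ··b··> m0
Q's transition system — 3 states:
  n0 = rec X. a.b.b.X ⊢ ··a··> n1
  n1 = b.b.(rec X. a.b.b.X) ⊢ ··b··> n2
  n2 = b.(rec X. a.b.b.X) ⊢ ··b··> n0
Partition-refinement fixed point:
  B0 = {m0, m1, m2}
  B1 = {n0}
  B2 = {n1}
  B3 = {n2}
m0 ∈ B0, n0 ∈ B1 → different blocks

not bisimilar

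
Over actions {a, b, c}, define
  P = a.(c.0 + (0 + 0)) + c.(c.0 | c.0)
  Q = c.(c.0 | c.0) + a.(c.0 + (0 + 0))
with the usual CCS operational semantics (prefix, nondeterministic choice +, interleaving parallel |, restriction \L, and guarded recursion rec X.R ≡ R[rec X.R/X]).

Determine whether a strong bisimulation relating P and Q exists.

P's transition system — 7 states:
  m0 = a.(c.0 + (0 + 0)) + c.(c.0 | c.0) | ··a··> m1, ··c··> m2
  m1 = c.0 + (0 + 0) | ··c··> m3
  m2 = c.0 | c.0 | ··c··> m4, ··c··> m5
  m3 = 0 | ∅
  m4 = 0 | c.0 | ··c··> m6
  m5 = c.0 | 0 | ··c··> m6
  m6 = 0 | 0 | ∅
Q's transition system — 7 states:
  n0 = c.(c.0 | c.0) + a.(c.0 + (0 + 0)) | ··a··> n1, ··c··> n2
  n1 = c.0 + (0 + 0) | ··c··> n3
  n2 = c.0 | c.0 | ··c··> n4, ··c··> n5
  n3 = 0 | ∅
  n4 = 0 | c.0 | ··c··> n6
  n5 = c.0 | 0 | ··c··> n6
  n6 = 0 | 0 | ∅
Bisimilarity quotient blocks:
  B0 = {m0, n0}
  B1 = {m1, m4, m5, n1, n4, n5}
  B2 = {m3, m6, n3, n6}
  B3 = {m2, n2}
m0 ∈ B0, n0 ∈ B0 → same block

P ~ Q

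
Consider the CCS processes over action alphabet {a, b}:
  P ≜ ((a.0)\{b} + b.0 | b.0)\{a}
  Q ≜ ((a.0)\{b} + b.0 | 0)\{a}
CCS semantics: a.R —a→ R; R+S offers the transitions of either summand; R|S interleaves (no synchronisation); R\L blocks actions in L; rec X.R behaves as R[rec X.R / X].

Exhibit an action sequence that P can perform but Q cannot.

bb

Reachable graph of P (4 states):
  u0 = ((a.0)\{b} + b.0 | b.0)\{a} → ··b··> u1, ··b··> u2
  u1 = (0 | b.0)\{a} → ··b··> u3
  u2 = (b.0 | 0)\{a} → ··b··> u3
  u3 = (0 | 0)\{a} → ∅
Reachable graph of Q (2 states):
  v0 = ((a.0)\{b} + b.0 | 0)\{a} → ··b··> v1
  v1 = (0 | 0)\{a} → ∅
Executing bb from P (initial set {u0}):
  after b @ step 1: {u1, u2}
  after b @ step 2: {u3}
  — P admits the full trace.
Executing bb from Q (initial set {v0}):
  after b @ step 1: {v1}
  after b @ step 2: ∅ (Q stuck)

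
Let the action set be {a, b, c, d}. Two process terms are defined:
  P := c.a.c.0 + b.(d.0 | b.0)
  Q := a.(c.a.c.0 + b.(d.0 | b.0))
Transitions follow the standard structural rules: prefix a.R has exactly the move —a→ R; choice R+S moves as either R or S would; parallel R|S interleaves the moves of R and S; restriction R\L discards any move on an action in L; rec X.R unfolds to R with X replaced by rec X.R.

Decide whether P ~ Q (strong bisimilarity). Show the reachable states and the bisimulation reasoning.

not bisimilar

Reachable graph of P (8 states):
  p0 = c.a.c.0 + b.(d.0 | b.0) → ··b··> p1, ··c··> p2
  p1 = d.0 | b.0 → ··b··> p3, ··d··> p4
  p2 = a.c.0 → ··a··> p5
  p3 = d.0 | 0 → ··d··> p6
  p4 = 0 | b.0 → ··b··> p6
  p5 = c.0 → ··c··> p7
  p6 = 0 | 0 → stopped
  p7 = 0 → stopped
Reachable graph of Q (9 states):
  q0 = a.(c.a.c.0 + b.(d.0 | b.0)) → ··a··> q1
  q1 = c.a.c.0 + b.(d.0 | b.0) → ··b··> q2, ··c··> q3
  q2 = d.0 | b.0 → ··b··> q4, ··d··> q5
  q3 = a.c.0 → ··a··> q6
  q4 = d.0 | 0 → ··d··> q7
  q5 = 0 | b.0 → ··b··> q7
  q6 = c.0 → ··c··> q8
  q7 = 0 | 0 → stopped
  q8 = 0 → stopped
Coarsest stable partition (strong bisimilarity classes):
  B0 = {p0, q1}
  B1 = {p1, q2}
  B2 = {p3, q4}
  B3 = {p6, p7, q7, q8}
  B4 = {p4, q5}
  B5 = {p2, q3}
  B6 = {p5, q6}
  B7 = {q0}
p0 ∈ B0, q0 ∈ B7 → different blocks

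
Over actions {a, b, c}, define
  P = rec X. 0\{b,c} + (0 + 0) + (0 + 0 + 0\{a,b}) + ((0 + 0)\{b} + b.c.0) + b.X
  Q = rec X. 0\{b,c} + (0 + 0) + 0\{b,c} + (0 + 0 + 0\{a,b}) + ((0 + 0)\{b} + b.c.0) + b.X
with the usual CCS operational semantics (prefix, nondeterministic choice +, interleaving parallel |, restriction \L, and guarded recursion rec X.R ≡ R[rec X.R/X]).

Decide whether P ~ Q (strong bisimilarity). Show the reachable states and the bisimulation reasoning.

YES

LTS(P): 3 reachable states
  m0 = rec X. 0\{b,c} + (0 + 0) + (0 + 0 + 0\{a,b}) + ((0 + 0)\{b} + b.c.0) + b.X → --b--▸ m0, --b--▸ m1
  m1 = c.0 → --c--▸ m2
  m2 = 0 → ∅
LTS(Q): 3 reachable states
  n0 = rec X. 0\{b,c} + (0 + 0) + 0\{b,c} + (0 + 0 + 0\{a,b}) + ((0 + 0)\{b} + b.c.0) + b.X → --b--▸ n0, --b--▸ n1
  n1 = c.0 → --c--▸ n2
  n2 = 0 → ∅
Coarsest stable partition (strong bisimilarity classes):
  B0 = {m0, n0}
  B1 = {m1, n1}
  B2 = {m2, n2}
m0 ∈ B0, n0 ∈ B0 → same block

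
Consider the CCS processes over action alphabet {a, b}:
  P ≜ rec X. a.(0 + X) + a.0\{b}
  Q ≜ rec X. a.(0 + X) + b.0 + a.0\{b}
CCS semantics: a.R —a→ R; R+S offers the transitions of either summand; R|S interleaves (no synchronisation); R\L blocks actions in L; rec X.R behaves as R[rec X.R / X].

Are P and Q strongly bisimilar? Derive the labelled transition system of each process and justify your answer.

P's transition system — 3 states:
  m0 = rec X. a.(0 + X) + a.0\{b} → =a=> m1, =a=> m2
  m1 = 0 + (rec X. a.(0 + X) + a.0\{b}) → =a=> m1, =a=> m2
  m2 = 0\{b} → ·
Q's transition system — 4 states:
  n0 = rec X. a.(0 + X) + b.0 + a.0\{b} → =a=> n1, =a=> n2, =b=> n3
  n1 = 0 + (rec X. a.(0 + X) + b.0 + a.0\{b}) → =a=> n1, =a=> n2, =b=> n3
  n2 = 0\{b} → ·
  n3 = 0 → ·
Partition-refinement fixed point:
  B0 = {m0, m1}
  B1 = {m2, n2, n3}
  B2 = {n0, n1}
m0 ∈ B0, n0 ∈ B2 → different blocks

not bisimilar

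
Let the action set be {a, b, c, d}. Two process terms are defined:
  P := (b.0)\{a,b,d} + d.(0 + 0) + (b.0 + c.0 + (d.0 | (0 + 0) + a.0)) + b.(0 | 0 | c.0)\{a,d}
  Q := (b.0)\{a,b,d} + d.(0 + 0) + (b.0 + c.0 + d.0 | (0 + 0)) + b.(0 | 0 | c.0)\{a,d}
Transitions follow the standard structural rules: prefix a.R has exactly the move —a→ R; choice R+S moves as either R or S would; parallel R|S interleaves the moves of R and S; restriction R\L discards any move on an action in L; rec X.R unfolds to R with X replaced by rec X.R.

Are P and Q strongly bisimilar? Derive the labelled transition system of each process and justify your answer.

P ≁ Q

P's transition system — 6 states:
  u0 = (b.0)\{a,b,d} + d.(0 + 0) + (b.0 + c.0 + (d.0 | (0 + 0) + a.0)) + b.(0 | 0 | c.0)\{a,d} has moves ··a··> u1, ··b··> u1, ··b··> u2, ··c··> u1, ··d··> u3, ··d··> u4
  u1 = 0 has moves ∅
  u2 = (0 | 0 | c.0)\{a,d} has moves ··c··> u5
  u3 = 0 + 0 has moves ∅
  u4 = 0 | (0 + 0) has moves ∅
  u5 = (0 | 0 | 0)\{a,d} has moves ∅
Q's transition system — 6 states:
  v0 = (b.0)\{a,b,d} + d.(0 + 0) + (b.0 + c.0 + d.0 | (0 + 0)) + b.(0 | 0 | c.0)\{a,d} has moves ··b··> v1, ··b··> v2, ··c··> v2, ··d··> v3, ··d··> v4
  v1 = (0 | 0 | c.0)\{a,d} has moves ··c··> v5
  v2 = 0 has moves ∅
  v3 = 0 + 0 has moves ∅
  v4 = 0 | (0 + 0) has moves ∅
  v5 = (0 | 0 | 0)\{a,d} has moves ∅
Coarsest stable partition (strong bisimilarity classes):
  B0 = {u0}
  B1 = {u1, u3, u4, u5, v2, v3, v4, v5}
  B2 = {u2, v1}
  B3 = {v0}
u0 ∈ B0, v0 ∈ B3 → different blocks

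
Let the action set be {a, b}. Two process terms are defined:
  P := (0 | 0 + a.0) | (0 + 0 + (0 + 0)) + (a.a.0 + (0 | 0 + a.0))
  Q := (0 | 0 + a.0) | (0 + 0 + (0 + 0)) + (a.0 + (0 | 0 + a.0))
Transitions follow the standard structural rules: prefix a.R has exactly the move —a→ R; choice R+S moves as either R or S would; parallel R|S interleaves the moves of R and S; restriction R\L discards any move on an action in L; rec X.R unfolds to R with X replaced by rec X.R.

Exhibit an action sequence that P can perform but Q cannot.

aa

P's transition system — 4 states:
  u0 = (0 | 0 + a.0) | (0 + 0 + (0 + 0)) + (a.a.0 + (0 | 0 + a.0)) → -a-> u1, -a-> u2, -a-> u3
  u1 = 0 → stopped
  u2 = 0 | (0 + 0 + (0 + 0)) → stopped
  u3 = a.0 → -a-> u1
Q's transition system — 3 states:
  v0 = (0 | 0 + a.0) | (0 + 0 + (0 + 0)) + (a.0 + (0 | 0 + a.0)) → -a-> v1, -a-> v2
  v1 = 0 → stopped
  v2 = 0 | (0 + 0 + (0 + 0)) → stopped
Run σ = ⟨aa⟩ on P: start {u0}
  after a @ step 1: {u1, u2, u3}
  after a @ step 2: {u1}
  P completes σ.
Run σ = ⟨aa⟩ on Q: start {v0}
  after a @ step 1: {v1, v2}
  after a @ step 2: no successor for Q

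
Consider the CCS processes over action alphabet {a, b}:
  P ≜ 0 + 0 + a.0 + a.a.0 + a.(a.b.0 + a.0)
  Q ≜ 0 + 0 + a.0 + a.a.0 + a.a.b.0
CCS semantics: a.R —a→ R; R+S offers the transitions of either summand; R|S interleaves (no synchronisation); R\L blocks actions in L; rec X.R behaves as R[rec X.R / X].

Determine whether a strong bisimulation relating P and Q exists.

LTS(P): 5 reachable states
  u0 = 0 + 0 + a.0 + a.a.0 + a.(a.b.0 + a.0) → —a→ u1, —a→ u2, —a→ u3
  u1 = 0 → stopped
  u2 = a.0 → —a→ u1
  u3 = a.b.0 + a.0 → —a→ u1, —a→ u4
  u4 = b.0 → —b→ u1
LTS(Q): 5 reachable states
  v0 = 0 + 0 + a.0 + a.a.0 + a.a.b.0 → —a→ v1, —a→ v2, —a→ v3
  v1 = 0 → stopped
  v2 = a.0 → —a→ v1
  v3 = a.b.0 → —a→ v4
  v4 = b.0 → —b→ v1
Partition-refinement fixed point:
  B0 = {u0}
  B1 = {u1, v1}
  B2 = {u3}
  B3 = {u4, v4}
  B4 = {u2, v2}
  B5 = {v0}
  B6 = {v3}
u0 ∈ B0, v0 ∈ B5 → different blocks

NO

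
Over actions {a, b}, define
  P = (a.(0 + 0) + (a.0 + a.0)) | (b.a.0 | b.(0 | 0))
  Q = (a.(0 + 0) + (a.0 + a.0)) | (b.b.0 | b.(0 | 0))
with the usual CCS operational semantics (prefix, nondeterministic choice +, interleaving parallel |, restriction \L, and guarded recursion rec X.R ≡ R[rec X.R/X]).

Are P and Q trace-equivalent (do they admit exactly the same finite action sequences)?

LTS(P): 18 reachable states
  p0 = (a.(0 + 0) + (a.0 + a.0)) | (b.a.0 | b.(0 | 0)) :: ··a··> p1, ··a··> p2, ··b··> p3, ··b··> p4
  p1 = (0 + 0) | (b.a.0 | b.(0 | 0)) :: ··b··> p5, ··b··> p6
  p2 = 0 | (b.a.0 | b.(0 | 0)) :: ··b··> p7, ··b··> p8
  p3 = (a.(0 + 0) + (a.0 + a.0)) | (a.0 | b.(0 | 0)) :: ··a··> p5, ··a··> p7, ··a··> p9, ··b··> p10
  p4 = (a.(0 + 0) + (a.0 + a.0)) | (b.a.0 | (0 | 0)) :: ··a··> p6, ··a··> p8, ··b··> p10
  p5 = (0 + 0) | (a.0 | b.(0 | 0)) :: ··a··> p11, ··b··> p12
  p6 = (0 + 0) | (b.a.0 | (0 | 0)) :: ··b··> p12
  p7 = 0 | (a.0 | b.(0 | 0)) :: ··a··> p13, ··b··> p14
  p8 = 0 | (b.a.0 | (0 | 0)) :: ··b··> p14
  p9 = (a.(0 + 0) + (a.0 + a.0)) | (0 | b.(0 | 0)) :: ··a··> p11, ··a··> p13, ··b··> p15
  p10 = (a.(0 + 0) + (a.0 + a.0)) | (a.0 | (0 | 0)) :: ··a··> p12, ··a··> p14, ··a··> p15
  p11 = (0 + 0) | (0 | b.(0 | 0)) :: ··b··> p16
  p12 = (0 + 0) | (a.0 | (0 | 0)) :: ··a··> p16
  p13 = 0 | (0 | b.(0 | 0)) :: ··b··> p17
  p14 = 0 | (a.0 | (0 | 0)) :: ··a··> p17
  p15 = (a.(0 + 0) + (a.0 + a.0)) | (0 | (0 | 0)) :: ··a··> p16, ··a··> p17
  p16 = (0 + 0) | (0 | (0 | 0)) :: deadlocked
  p17 = 0 | (0 | (0 | 0)) :: deadlocked
LTS(Q): 18 reachable states
  q0 = (a.(0 + 0) + (a.0 + a.0)) | (b.b.0 | b.(0 | 0)) :: ··a··> q1, ··a··> q2, ··b··> q3, ··b··> q4
  q1 = (0 + 0) | (b.b.0 | b.(0 | 0)) :: ··b··> q5, ··b··> q6
  q2 = 0 | (b.b.0 | b.(0 | 0)) :: ··b··> q7, ··b··> q8
  q3 = (a.(0 + 0) + (a.0 + a.0)) | (b.0 | b.(0 | 0)) :: ··a··> q5, ··a··> q7, ··b··> q10, ··b··> q9
  q4 = (a.(0 + 0) + (a.0 + a.0)) | (b.b.0 | (0 | 0)) :: ··a··> q6, ··a··> q8, ··b··> q10
  q5 = (0 + 0) | (b.0 | b.(0 | 0)) :: ··b··> q11, ··b··> q12
  q6 = (0 + 0) | (b.b.0 | (0 | 0)) :: ··b··> q12
  q7 = 0 | (b.0 | b.(0 | 0)) :: ··b··> q13, ··b··> q14
  q8 = 0 | (b.b.0 | (0 | 0)) :: ··b··> q14
  q9 = (a.(0 + 0) + (a.0 + a.0)) | (0 | b.(0 | 0)) :: ··a··> q11, ··a··> q13, ··b··> q15
  q10 = (a.(0 + 0) + (a.0 + a.0)) | (b.0 | (0 | 0)) :: ··a··> q12, ··a··> q14, ··b··> q15
  q11 = (0 + 0) | (0 | b.(0 | 0)) :: ··b··> q16
  q12 = (0 + 0) | (b.0 | (0 | 0)) :: ··b··> q16
  q13 = 0 | (0 | b.(0 | 0)) :: ··b··> q17
  q14 = 0 | (b.0 | (0 | 0)) :: ··b··> q17
  q15 = (a.(0 + 0) + (a.0 + a.0)) | (0 | (0 | 0)) :: ··a··> q16, ··a··> q17
  q16 = (0 + 0) | (0 | (0 | 0)) :: deadlocked
  q17 = 0 | (0 | (0 | 0)) :: deadlocked
Run σ = ⟨aba⟩ on P: start {p0}
  step 1 (a): {p1, p2}
  step 2 (b): {p5, p6, p7, p8}
  step 3 (a): {p11, p13}
  — P admits the full trace.
Run σ = ⟨aba⟩ on Q: start {q0}
  step 1 (a): {q1, q2}
  step 2 (b): {q5, q6, q7, q8}
  step 3 (a): no successor for Q

NO — witness ⟨aba⟩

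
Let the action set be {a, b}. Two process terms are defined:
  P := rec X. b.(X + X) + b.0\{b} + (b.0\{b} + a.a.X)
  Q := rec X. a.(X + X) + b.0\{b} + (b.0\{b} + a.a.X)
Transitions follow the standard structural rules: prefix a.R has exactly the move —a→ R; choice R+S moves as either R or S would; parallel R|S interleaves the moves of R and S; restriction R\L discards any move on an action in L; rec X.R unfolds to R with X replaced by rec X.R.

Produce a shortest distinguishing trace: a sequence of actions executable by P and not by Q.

ba

LTS(P): 4 reachable states
  p0 = rec X. b.(X + X) + b.0\{b} + (b.0\{b} + a.a.X) → -a-> p1, -b-> p2, -b-> p3
  p1 = a.(rec X. b.(X + X) + b.0\{b} + (b.0\{b} + a.a.X)) → -a-> p0
  p2 = (rec X. b.(X + X) + b.0\{b} + (b.0\{b} + a.a.X)) + (rec X. b.(X + X) + b.0\{b} + (b.0\{b} + a.a.X)) → -a-> p1, -b-> p2, -b-> p3
  p3 = 0\{b} → ·
LTS(Q): 4 reachable states
  q0 = rec X. a.(X + X) + b.0\{b} + (b.0\{b} + a.a.X) → -a-> q1, -a-> q2, -b-> q3
  q1 = (rec X. a.(X + X) + b.0\{b} + (b.0\{b} + a.a.X)) + (rec X. a.(X + X) + b.0\{b} + (b.0\{b} + a.a.X)) → -a-> q1, -a-> q2, -b-> q3
  q2 = a.(rec X. a.(X + X) + b.0\{b} + (b.0\{b} + a.a.X)) → -a-> q0
  q3 = 0\{b} → ·
Trace ⟨ba⟩ through P, begin at {p0}:
  [1] b ⇒ {p2, p3}
  [2] a ⇒ {p1}
  ✓ P
Trace ⟨ba⟩ through Q, begin at {q0}:
  [1] b ⇒ {q3}
  [2] a ⇒ ∅ (Q stuck)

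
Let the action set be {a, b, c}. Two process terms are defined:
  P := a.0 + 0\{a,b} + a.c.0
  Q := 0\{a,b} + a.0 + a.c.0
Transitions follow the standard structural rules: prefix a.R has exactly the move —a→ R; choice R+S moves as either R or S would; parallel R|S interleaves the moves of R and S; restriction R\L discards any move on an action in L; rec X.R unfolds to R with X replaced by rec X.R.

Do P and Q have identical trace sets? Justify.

YES

LTS(P): 3 reachable states
  u0 = a.0 + 0\{a,b} + a.c.0 ⊢ ··a··> u1, ··a··> u2
  u1 = 0 ⊢ deadlocked
  u2 = c.0 ⊢ ··c··> u1
LTS(Q): 3 reachable states
  v0 = 0\{a,b} + a.0 + a.c.0 ⊢ ··a··> v1, ··a··> v2
  v1 = 0 ⊢ deadlocked
  v2 = c.0 ⊢ ··c··> v1
Bisimilarity quotient blocks:
  B0 = {u0, v0}
  B1 = {u1, v1}
  B2 = {u2, v2}
u0 ∈ B0, v0 ∈ B0 → same block
Bisimilar ⇒ trace-equivalent.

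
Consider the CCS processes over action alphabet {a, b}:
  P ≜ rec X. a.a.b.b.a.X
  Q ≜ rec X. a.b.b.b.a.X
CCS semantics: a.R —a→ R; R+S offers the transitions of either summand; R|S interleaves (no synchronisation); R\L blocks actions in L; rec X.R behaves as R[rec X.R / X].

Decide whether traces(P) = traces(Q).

traces(P) ≠ traces(Q) — witness ⟨aa⟩

P's transition system — 5 states:
  s0 = rec X. a.a.b.b.a.X | =a=> s1
  s1 = a.b.b.a.(rec X. a.a.b.b.a.X) | =a=> s2
  s2 = b.b.a.(rec X. a.a.b.b.a.X) | =b=> s3
  s3 = b.a.(rec X. a.a.b.b.a.X) | =b=> s4
  s4 = a.(rec X. a.a.b.b.a.X) | =a=> s0
Q's transition system — 5 states:
  t0 = rec X. a.b.b.b.a.X | =a=> t1
  t1 = b.b.b.a.(rec X. a.b.b.b.a.X) | =b=> t2
  t2 = b.b.a.(rec X. a.b.b.b.a.X) | =b=> t3
  t3 = b.a.(rec X. a.b.b.b.a.X) | =b=> t4
  t4 = a.(rec X. a.b.b.b.a.X) | =a=> t0
Trace ⟨aa⟩ through P, begin at {s0}:
  [1] a ⇒ {s1}
  [2] a ⇒ {s2}
  — P admits the full trace.
Trace ⟨aa⟩ through Q, begin at {t0}:
  [1] a ⇒ {t1}
  [2] a ⇒ no successor for Q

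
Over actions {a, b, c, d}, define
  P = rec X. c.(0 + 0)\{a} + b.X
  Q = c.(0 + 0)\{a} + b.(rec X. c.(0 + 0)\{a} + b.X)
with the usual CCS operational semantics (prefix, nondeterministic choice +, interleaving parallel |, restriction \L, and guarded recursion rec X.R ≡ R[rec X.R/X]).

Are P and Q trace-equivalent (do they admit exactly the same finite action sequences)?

YES

P's transition system — 2 states:
  m0 = rec X. c.(0 + 0)\{a} + b.X ⊢ —b→ m0, —c→ m1
  m1 = (0 + 0)\{a} ⊢ ·
Q's transition system — 3 states:
  n0 = c.(0 + 0)\{a} + b.(rec X. c.(0 + 0)\{a} + b.X) ⊢ —b→ n1, —c→ n2
  n1 = rec X. c.(0 + 0)\{a} + b.X ⊢ —b→ n1, —c→ n2
  n2 = (0 + 0)\{a} ⊢ ·
Bisimilarity quotient blocks:
  B0 = {m0, n0, n1}
  B1 = {m1, n2}
m0 ∈ B0, n0 ∈ B0 → same block
Bisimilar ⇒ trace-equivalent.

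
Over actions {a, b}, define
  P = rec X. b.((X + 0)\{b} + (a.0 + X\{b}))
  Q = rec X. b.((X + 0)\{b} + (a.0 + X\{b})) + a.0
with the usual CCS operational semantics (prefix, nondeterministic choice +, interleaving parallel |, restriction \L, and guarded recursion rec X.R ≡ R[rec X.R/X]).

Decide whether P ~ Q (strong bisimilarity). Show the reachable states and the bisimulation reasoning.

Reachable graph of P (3 states):
  m0 = rec X. b.((X + 0)\{b} + (a.0 + X\{b})) | =b=> m1
  m1 = ((rec X. b.((X + 0)\{b} + (a.0 + X\{b}))) + 0)\{b} + (a.0 + (rec X. b.((X + 0)\{b} + (a.0 + X\{b})))\{b}) | =a=> m2
  m2 = 0 | ∅
Reachable graph of Q (4 states):
  n0 = rec X. b.((X + 0)\{b} + (a.0 + X\{b})) + a.0 | =a=> n1, =b=> n2
  n1 = 0 | ∅
  n2 = ((rec X. b.((X + 0)\{b} + (a.0 + X\{b})) + a.0) + 0)\{b} + (a.0 + (rec X. b.((X + 0)\{b} + (a.0 + X\{b})) + a.0)\{b}) | =a=> n1, =a=> n3
  n3 = 0\{b} | ∅
Partition-refinement fixed point:
  B0 = {m0}
  B1 = {m1, n2}
  B2 = {m2, n1, n3}
  B3 = {n0}
m0 ∈ B0, n0 ∈ B3 → different blocks

P ≁ Q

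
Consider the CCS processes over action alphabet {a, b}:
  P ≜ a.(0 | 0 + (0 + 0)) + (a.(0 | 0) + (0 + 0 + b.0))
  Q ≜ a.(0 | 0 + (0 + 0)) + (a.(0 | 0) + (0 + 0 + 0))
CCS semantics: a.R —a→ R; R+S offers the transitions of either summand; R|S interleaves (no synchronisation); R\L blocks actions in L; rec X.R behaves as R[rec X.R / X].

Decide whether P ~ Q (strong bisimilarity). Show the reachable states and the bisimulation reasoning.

LTS(P): 4 reachable states
  s0 = a.(0 | 0 + (0 + 0)) + (a.(0 | 0) + (0 + 0 + b.0)) ⊢ =a=> s1, =a=> s2, =b=> s3
  s1 = 0 | 0 ⊢ stopped
  s2 = 0 | 0 + (0 + 0) ⊢ stopped
  s3 = 0 ⊢ stopped
LTS(Q): 3 reachable states
  t0 = a.(0 | 0 + (0 + 0)) + (a.(0 | 0) + (0 + 0 + 0)) ⊢ =a=> t1, =a=> t2
  t1 = 0 | 0 ⊢ stopped
  t2 = 0 | 0 + (0 + 0) ⊢ stopped
Partition-refinement fixed point:
  B0 = {s0}
  B1 = {s1, s2, s3, t1, t2}
  B2 = {t0}
s0 ∈ B0, t0 ∈ B2 → different blocks

P ≁ Q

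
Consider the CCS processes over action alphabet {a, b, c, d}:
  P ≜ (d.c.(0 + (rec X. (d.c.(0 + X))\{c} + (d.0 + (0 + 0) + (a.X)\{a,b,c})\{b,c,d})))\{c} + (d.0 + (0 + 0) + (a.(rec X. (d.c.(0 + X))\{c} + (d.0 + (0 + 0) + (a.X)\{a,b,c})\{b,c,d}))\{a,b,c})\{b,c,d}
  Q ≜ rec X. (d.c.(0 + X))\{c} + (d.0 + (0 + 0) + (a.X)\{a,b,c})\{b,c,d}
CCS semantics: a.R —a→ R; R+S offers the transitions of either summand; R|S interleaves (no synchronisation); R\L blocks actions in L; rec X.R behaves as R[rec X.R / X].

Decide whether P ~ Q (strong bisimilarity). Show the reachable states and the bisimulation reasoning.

bisimilar

Reachable graph of P (2 states):
  u0 = (d.c.(0 + (rec X. (d.c.(0 + X))\{c} + (d.0 + (0 + 0) + (a.X)\{a,b,c})\{b,c,d})))\{c} + (d.0 + (0 + 0) + (a.(rec X. (d.c.(0 + X))\{c} + (d.0 + (0 + 0) + (a.X)\{a,b,c})\{b,c,d}))\{a,b,c})\{b,c,d} ⊢ —d→ u1
  u1 = (c.(0 + (rec X. (d.c.(0 + X))\{c} + (d.0 + (0 + 0) + (a.X)\{a,b,c})\{b,c,d})))\{c} ⊢ deadlocked
Reachable graph of Q (2 states):
  v0 = rec X. (d.c.(0 + X))\{c} + (d.0 + (0 + 0) + (a.X)\{a,b,c})\{b,c,d} ⊢ —d→ v1
  v1 = (c.(0 + (rec X. (d.c.(0 + X))\{c} + (d.0 + (0 + 0) + (a.X)\{a,b,c})\{b,c,d})))\{c} ⊢ deadlocked
Partition-refinement fixed point:
  B0 = {u0, v0}
  B1 = {u1, v1}
u0 ∈ B0, v0 ∈ B0 → same block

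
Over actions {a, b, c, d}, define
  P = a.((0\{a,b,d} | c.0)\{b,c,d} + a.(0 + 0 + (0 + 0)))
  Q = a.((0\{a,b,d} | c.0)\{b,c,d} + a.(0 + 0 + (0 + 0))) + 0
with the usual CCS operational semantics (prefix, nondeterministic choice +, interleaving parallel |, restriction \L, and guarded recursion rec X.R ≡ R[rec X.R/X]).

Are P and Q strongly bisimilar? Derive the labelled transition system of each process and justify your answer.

bisimilar

Reachable graph of P (3 states):
  s0 = a.((0\{a,b,d} | c.0)\{b,c,d} + a.(0 + 0 + (0 + 0))) | —a→ s1
  s1 = (0\{a,b,d} | c.0)\{b,c,d} + a.(0 + 0 + (0 + 0)) | —a→ s2
  s2 = 0 + 0 + (0 + 0) | deadlocked
Reachable graph of Q (3 states):
  t0 = a.((0\{a,b,d} | c.0)\{b,c,d} + a.(0 + 0 + (0 + 0))) + 0 | —a→ t1
  t1 = (0\{a,b,d} | c.0)\{b,c,d} + a.(0 + 0 + (0 + 0)) | —a→ t2
  t2 = 0 + 0 + (0 + 0) | deadlocked
Bisimilarity quotient blocks:
  B0 = {s0, t0}
  B1 = {s1, t1}
  B2 = {s2, t2}
s0 ∈ B0, t0 ∈ B0 → same block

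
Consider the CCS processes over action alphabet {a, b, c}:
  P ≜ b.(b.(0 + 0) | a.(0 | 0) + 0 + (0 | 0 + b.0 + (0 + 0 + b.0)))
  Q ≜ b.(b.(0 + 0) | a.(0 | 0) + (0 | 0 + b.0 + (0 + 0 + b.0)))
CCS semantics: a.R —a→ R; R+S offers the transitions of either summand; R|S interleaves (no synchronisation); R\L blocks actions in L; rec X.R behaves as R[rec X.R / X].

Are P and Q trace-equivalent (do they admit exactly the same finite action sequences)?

traces(P) = traces(Q)

Reachable graph of P (6 states):
  u0 = b.(b.(0 + 0) | a.(0 | 0) + 0 + (0 | 0 + b.0 + (0 + 0 + b.0))) has moves =b=> u1
  u1 = b.(0 + 0) | a.(0 | 0) + 0 + (0 | 0 + b.0 + (0 + 0 + b.0)) has moves =a=> u2, =b=> u3, =b=> u4
  u2 = b.(0 + 0) | (0 | 0) has moves =b=> u5
  u3 = (0 + 0) | a.(0 | 0) has moves =a=> u5
  u4 = 0 has moves (no moves)
  u5 = (0 + 0) | (0 | 0) has moves (no moves)
Reachable graph of Q (6 states):
  v0 = b.(b.(0 + 0) | a.(0 | 0) + (0 | 0 + b.0 + (0 + 0 + b.0))) has moves =b=> v1
  v1 = b.(0 + 0) | a.(0 | 0) + (0 | 0 + b.0 + (0 + 0 + b.0)) has moves =a=> v2, =b=> v3, =b=> v4
  v2 = b.(0 + 0) | (0 | 0) has moves =b=> v5
  v3 = (0 + 0) | a.(0 | 0) has moves =a=> v5
  v4 = 0 has moves (no moves)
  v5 = (0 + 0) | (0 | 0) has moves (no moves)
Partition-refinement fixed point:
  B0 = {u0, v0}
  B1 = {u1, v1}
  B2 = {u2, v2}
  B3 = {u4, u5, v4, v5}
  B4 = {u3, v3}
u0 ∈ B0, v0 ∈ B0 → same block
Bisimilar ⇒ trace-equivalent.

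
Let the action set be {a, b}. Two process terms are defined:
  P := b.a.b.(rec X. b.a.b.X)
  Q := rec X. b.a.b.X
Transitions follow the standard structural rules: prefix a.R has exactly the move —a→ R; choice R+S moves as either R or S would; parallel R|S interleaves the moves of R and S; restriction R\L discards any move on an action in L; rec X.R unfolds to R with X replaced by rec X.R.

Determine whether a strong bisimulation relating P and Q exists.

bisimilar

P's transition system — 4 states:
  p0 = b.a.b.(rec X. b.a.b.X) | -b-> p1
  p1 = a.b.(rec X. b.a.b.X) | -a-> p2
  p2 = b.(rec X. b.a.b.X) | -b-> p3
  p3 = rec X. b.a.b.X | -b-> p1
Q's transition system — 3 states:
  q0 = rec X. b.a.b.X | -b-> q1
  q1 = a.b.(rec X. b.a.b.X) | -a-> q2
  q2 = b.(rec X. b.a.b.X) | -b-> q0
Coarsest stable partition (strong bisimilarity classes):
  B0 = {p0, p3, q0}
  B1 = {p1, q1}
  B2 = {p2, q2}
p0 ∈ B0, q0 ∈ B0 → same block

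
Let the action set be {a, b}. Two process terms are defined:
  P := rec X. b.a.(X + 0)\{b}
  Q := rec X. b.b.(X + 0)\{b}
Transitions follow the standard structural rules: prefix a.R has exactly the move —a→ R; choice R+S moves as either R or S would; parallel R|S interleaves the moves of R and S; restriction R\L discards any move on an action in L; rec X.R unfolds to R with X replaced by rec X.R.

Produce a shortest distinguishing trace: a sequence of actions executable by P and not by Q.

ba

Reachable graph of P (3 states):
  s0 = rec X. b.a.(X + 0)\{b} → =b=> s1
  s1 = a.((rec X. b.a.(X + 0)\{b}) + 0)\{b} → =a=> s2
  s2 = ((rec X. b.a.(X + 0)\{b}) + 0)\{b} → deadlocked
Reachable graph of Q (3 states):
  t0 = rec X. b.b.(X + 0)\{b} → =b=> t1
  t1 = b.((rec X. b.b.(X + 0)\{b}) + 0)\{b} → =b=> t2
  t2 = ((rec X. b.b.(X + 0)\{b}) + 0)\{b} → deadlocked
Trace ⟨ba⟩ through P, begin at {s0}:
  step 1 (b): {s1}
  step 2 (a): {s2}
  P completes σ.
Trace ⟨ba⟩ through Q, begin at {t0}:
  step 1 (b): {t1}
  step 2 (a): ∅  — Q cannot continue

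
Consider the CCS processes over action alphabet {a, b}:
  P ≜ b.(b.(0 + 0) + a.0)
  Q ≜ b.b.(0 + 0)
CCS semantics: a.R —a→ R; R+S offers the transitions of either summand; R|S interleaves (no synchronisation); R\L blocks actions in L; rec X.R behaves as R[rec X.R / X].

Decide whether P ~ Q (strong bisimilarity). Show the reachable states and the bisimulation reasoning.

P ≁ Q

Reachable graph of P (4 states):
  s0 = b.(b.(0 + 0) + a.0) ⊢ --b--▸ s1
  s1 = b.(0 + 0) + a.0 ⊢ --a--▸ s2, --b--▸ s3
  s2 = 0 ⊢ ·
  s3 = 0 + 0 ⊢ ·
Reachable graph of Q (3 states):
  t0 = b.b.(0 + 0) ⊢ --b--▸ t1
  t1 = b.(0 + 0) ⊢ --b--▸ t2
  t2 = 0 + 0 ⊢ ·
Partition-refinement fixed point:
  B0 = {s0}
  B1 = {s1}
  B2 = {s2, s3, t2}
  B3 = {t0}
  B4 = {t1}
s0 ∈ B0, t0 ∈ B3 → different blocks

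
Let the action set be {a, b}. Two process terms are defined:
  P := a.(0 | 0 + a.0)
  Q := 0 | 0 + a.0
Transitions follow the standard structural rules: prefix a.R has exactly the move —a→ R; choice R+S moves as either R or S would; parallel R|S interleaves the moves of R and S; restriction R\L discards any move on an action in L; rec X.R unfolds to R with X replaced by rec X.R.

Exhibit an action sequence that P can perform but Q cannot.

Reachable graph of P (3 states):
  p0 = a.(0 | 0 + a.0) has moves --a--▸ p1
  p1 = 0 | 0 + a.0 has moves --a--▸ p2
  p2 = 0 has moves (no moves)
Reachable graph of Q (2 states):
  q0 = 0 | 0 + a.0 has moves --a--▸ q1
  q1 = 0 has moves (no moves)
Run σ = ⟨aa⟩ on P: start {p0}
  [1] a ⇒ {p1}
  [2] a ⇒ {p2}
  P completes σ.
Run σ = ⟨aa⟩ on Q: start {q0}
  [1] a ⇒ {q1}
  [2] a ⇒ ∅ (Q stuck)

aa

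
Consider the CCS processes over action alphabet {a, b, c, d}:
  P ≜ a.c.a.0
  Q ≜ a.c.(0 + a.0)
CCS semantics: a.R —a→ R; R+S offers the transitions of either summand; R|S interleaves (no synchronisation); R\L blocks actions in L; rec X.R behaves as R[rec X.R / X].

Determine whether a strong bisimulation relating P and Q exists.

P's transition system — 4 states:
  u0 = a.c.a.0 :: =a=> u1
  u1 = c.a.0 :: =c=> u2
  u2 = a.0 :: =a=> u3
  u3 = 0 :: deadlocked
Q's transition system — 4 states:
  v0 = a.c.(0 + a.0) :: =a=> v1
  v1 = c.(0 + a.0) :: =c=> v2
  v2 = 0 + a.0 :: =a=> v3
  v3 = 0 :: deadlocked
Partition-refinement fixed point:
  B0 = {u0, v0}
  B1 = {u1, v1}
  B2 = {u2, v2}
  B3 = {u3, v3}
u0 ∈ B0, v0 ∈ B0 → same block

YES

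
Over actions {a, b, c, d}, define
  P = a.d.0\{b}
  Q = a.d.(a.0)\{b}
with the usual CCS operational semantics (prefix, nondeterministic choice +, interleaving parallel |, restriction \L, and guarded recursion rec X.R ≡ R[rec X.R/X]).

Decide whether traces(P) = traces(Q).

trace-distinct — witness ⟨ada⟩

LTS(P): 3 reachable states
  u0 = a.d.0\{b} ⊢ ··a··> u1
  u1 = d.0\{b} ⊢ ··d··> u2
  u2 = 0\{b} ⊢ (no moves)
LTS(Q): 4 reachable states
  v0 = a.d.(a.0)\{b} ⊢ ··a··> v1
  v1 = d.(a.0)\{b} ⊢ ··d··> v2
  v2 = (a.0)\{b} ⊢ ··a··> v3
  v3 = 0\{b} ⊢ (no moves)
Trace ⟨ada⟩ through Q, begin at {v0}:
  [1] a ⇒ {v1}
  [2] d ⇒ {v2}
  [3] a ⇒ {v3}
  — Q admits the full trace.
Trace ⟨ada⟩ through P, begin at {u0}:
  [1] a ⇒ {u1}
  [2] d ⇒ {u2}
  [3] a ⇒ no successor for P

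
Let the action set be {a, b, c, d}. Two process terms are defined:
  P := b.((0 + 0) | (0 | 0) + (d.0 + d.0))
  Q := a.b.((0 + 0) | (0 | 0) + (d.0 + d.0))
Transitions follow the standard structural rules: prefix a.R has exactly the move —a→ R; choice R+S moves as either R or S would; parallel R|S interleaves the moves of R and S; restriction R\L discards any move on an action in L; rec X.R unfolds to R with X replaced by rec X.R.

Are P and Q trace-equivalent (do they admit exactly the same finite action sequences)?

traces(P) ≠ traces(Q) — witness ⟨b⟩

Reachable graph of P (3 states):
  s0 = b.((0 + 0) | (0 | 0) + (d.0 + d.0)) → =b=> s1
  s1 = (0 + 0) | (0 | 0) + (d.0 + d.0) → =d=> s2
  s2 = 0 → ·
Reachable graph of Q (4 states):
  t0 = a.b.((0 + 0) | (0 | 0) + (d.0 + d.0)) → =a=> t1
  t1 = b.((0 + 0) | (0 | 0) + (d.0 + d.0)) → =b=> t2
  t2 = (0 + 0) | (0 | 0) + (d.0 + d.0) → =d=> t3
  t3 = 0 → ·
Executing b from P (initial set {s0}):
  after b @ step 1: {s1}
  ✓ P
Executing b from Q (initial set {t0}):
  after b @ step 1: ∅  — Q cannot continue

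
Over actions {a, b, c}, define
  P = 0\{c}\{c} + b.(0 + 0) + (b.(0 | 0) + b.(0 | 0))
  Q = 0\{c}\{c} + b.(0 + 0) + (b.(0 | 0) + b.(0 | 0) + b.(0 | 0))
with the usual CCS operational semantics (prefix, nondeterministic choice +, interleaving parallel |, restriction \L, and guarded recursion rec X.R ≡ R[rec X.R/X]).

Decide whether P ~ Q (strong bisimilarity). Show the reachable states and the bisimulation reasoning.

bisimilar

P's transition system — 3 states:
  m0 = 0\{c}\{c} + b.(0 + 0) + (b.(0 | 0) + b.(0 | 0)) ⊢ -b-> m1, -b-> m2
  m1 = 0 + 0 ⊢ deadlocked
  m2 = 0 | 0 ⊢ deadlocked
Q's transition system — 3 states:
  n0 = 0\{c}\{c} + b.(0 + 0) + (b.(0 | 0) + b.(0 | 0) + b.(0 | 0)) ⊢ -b-> n1, -b-> n2
  n1 = 0 + 0 ⊢ deadlocked
  n2 = 0 | 0 ⊢ deadlocked
Partition-refinement fixed point:
  B0 = {m0, n0}
  B1 = {m1, m2, n1, n2}
m0 ∈ B0, n0 ∈ B0 → same block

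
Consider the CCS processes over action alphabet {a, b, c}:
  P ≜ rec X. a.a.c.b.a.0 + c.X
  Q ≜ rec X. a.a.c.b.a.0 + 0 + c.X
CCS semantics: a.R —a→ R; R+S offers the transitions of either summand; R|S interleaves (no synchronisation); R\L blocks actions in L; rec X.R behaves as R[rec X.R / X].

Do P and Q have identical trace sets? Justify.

Reachable graph of P (6 states):
  p0 = rec X. a.a.c.b.a.0 + c.X | -a-> p1, -c-> p0
  p1 = a.c.b.a.0 | -a-> p2
  p2 = c.b.a.0 | -c-> p3
  p3 = b.a.0 | -b-> p4
  p4 = a.0 | -a-> p5
  p5 = 0 | stopped
Reachable graph of Q (6 states):
  q0 = rec X. a.a.c.b.a.0 + 0 + c.X | -a-> q1, -c-> q0
  q1 = a.c.b.a.0 | -a-> q2
  q2 = c.b.a.0 | -c-> q3
  q3 = b.a.0 | -b-> q4
  q4 = a.0 | -a-> q5
  q5 = 0 | stopped
Bisimilarity quotient blocks:
  B0 = {p0, q0}
  B1 = {p1, q1}
  B2 = {p2, q2}
  B3 = {p3, q3}
  B4 = {p4, q4}
  B5 = {p5, q5}
p0 ∈ B0, q0 ∈ B0 → same block
Bisimilar ⇒ trace-equivalent.

trace-equivalent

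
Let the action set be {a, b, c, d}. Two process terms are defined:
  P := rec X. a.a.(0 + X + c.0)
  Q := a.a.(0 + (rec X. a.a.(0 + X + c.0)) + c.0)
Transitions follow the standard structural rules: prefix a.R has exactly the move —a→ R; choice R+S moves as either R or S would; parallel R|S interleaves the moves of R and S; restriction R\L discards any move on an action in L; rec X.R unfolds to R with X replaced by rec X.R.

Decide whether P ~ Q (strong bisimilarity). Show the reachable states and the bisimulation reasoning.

YES

LTS(P): 4 reachable states
  p0 = rec X. a.a.(0 + X + c.0) ⊢ --a--▸ p1
  p1 = a.(0 + (rec X. a.a.(0 + X + c.0)) + c.0) ⊢ --a--▸ p2
  p2 = 0 + (rec X. a.a.(0 + X + c.0)) + c.0 ⊢ --a--▸ p1, --c--▸ p3
  p3 = 0 ⊢ stopped
LTS(Q): 4 reachable states
  q0 = a.a.(0 + (rec X. a.a.(0 + X + c.0)) + c.0) ⊢ --a--▸ q1
  q1 = a.(0 + (rec X. a.a.(0 + X + c.0)) + c.0) ⊢ --a--▸ q2
  q2 = 0 + (rec X. a.a.(0 + X + c.0)) + c.0 ⊢ --a--▸ q1, --c--▸ q3
  q3 = 0 ⊢ stopped
Bisimilarity quotient blocks:
  B0 = {p0, q0}
  B1 = {p1, q1}
  B2 = {p2, q2}
  B3 = {p3, q3}
p0 ∈ B0, q0 ∈ B0 → same block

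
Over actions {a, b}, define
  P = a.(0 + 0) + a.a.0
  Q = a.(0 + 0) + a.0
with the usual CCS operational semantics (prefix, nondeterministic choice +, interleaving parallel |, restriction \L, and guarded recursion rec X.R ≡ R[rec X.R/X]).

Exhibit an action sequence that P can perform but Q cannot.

LTS(P): 4 reachable states
  s0 = a.(0 + 0) + a.a.0 :: ··a··> s1, ··a··> s2
  s1 = 0 + 0 :: stopped
  s2 = a.0 :: ··a··> s3
  s3 = 0 :: stopped
LTS(Q): 3 reachable states
  t0 = a.(0 + 0) + a.0 :: ··a··> t1, ··a··> t2
  t1 = 0 :: stopped
  t2 = 0 + 0 :: stopped
Trace ⟨aa⟩ through P, begin at {s0}:
  step 1 (a): {s1, s2}
  step 2 (a): {s3}
  P completes σ.
Trace ⟨aa⟩ through Q, begin at {t0}:
  step 1 (a): {t1, t2}
  step 2 (a): no successor for Q

aa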